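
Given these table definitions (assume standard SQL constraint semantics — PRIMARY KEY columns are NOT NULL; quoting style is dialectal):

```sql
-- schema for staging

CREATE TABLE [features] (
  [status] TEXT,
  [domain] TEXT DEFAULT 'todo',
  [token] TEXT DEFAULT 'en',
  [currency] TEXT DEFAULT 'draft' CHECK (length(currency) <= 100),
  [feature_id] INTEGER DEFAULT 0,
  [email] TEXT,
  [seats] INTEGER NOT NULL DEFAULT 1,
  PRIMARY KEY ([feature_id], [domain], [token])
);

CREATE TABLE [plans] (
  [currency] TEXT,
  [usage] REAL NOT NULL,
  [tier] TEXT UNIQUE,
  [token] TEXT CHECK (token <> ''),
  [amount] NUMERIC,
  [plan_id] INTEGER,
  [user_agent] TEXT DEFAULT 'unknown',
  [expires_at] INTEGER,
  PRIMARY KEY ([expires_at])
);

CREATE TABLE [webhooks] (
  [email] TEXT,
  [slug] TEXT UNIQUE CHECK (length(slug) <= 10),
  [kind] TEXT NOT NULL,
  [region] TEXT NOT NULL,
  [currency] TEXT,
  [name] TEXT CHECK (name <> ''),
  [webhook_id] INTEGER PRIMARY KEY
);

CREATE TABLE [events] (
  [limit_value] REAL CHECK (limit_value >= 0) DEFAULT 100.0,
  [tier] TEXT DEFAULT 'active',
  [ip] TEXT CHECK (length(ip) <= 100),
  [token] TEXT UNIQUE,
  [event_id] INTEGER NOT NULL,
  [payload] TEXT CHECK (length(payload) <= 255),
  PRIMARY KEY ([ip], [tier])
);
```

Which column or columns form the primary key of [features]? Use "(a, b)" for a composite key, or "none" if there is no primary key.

(feature_id, domain, token)

A table-level PRIMARY KEY clause names 3 columns: feature_id, domain, token.
This is a composite key — the combination is unique, not each column individually.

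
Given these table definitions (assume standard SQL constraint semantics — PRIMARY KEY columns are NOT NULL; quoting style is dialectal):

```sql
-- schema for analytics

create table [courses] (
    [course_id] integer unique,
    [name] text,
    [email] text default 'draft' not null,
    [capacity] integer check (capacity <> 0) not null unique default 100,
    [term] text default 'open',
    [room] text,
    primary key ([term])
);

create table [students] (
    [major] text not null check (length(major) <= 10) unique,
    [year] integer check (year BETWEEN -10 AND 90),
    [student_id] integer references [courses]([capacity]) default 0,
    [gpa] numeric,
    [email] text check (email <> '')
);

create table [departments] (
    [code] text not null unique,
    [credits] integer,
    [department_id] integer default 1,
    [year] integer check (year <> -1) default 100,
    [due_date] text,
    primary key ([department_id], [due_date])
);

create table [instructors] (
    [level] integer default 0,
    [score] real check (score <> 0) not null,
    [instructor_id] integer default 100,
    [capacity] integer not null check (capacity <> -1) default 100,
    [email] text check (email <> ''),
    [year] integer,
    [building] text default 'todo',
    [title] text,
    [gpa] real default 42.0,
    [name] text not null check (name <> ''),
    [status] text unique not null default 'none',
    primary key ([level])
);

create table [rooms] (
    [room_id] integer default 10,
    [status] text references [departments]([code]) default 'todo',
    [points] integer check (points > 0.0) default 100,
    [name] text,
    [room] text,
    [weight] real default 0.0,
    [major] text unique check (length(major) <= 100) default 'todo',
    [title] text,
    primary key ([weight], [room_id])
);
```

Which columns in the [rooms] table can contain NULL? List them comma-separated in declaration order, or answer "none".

- room_id: part of the PRIMARY KEY, which implies NOT NULL → not nullable.
- status: a foreign key column may be NULL unless separately constrained → nullable.
- points: CHECK does not forbid NULL (a CHECK constraint passes when its expression is NULL) → nullable.
- name: no NOT NULL constraint applies → nullable.
- room: no NOT NULL constraint applies → nullable.
- weight: part of the PRIMARY KEY, which implies NOT NULL → not nullable.
- major: CHECK does not forbid NULL (a CHECK constraint passes when its expression is NULL) → nullable.
- title: no NOT NULL constraint applies → nullable.

status, points, name, room, major, title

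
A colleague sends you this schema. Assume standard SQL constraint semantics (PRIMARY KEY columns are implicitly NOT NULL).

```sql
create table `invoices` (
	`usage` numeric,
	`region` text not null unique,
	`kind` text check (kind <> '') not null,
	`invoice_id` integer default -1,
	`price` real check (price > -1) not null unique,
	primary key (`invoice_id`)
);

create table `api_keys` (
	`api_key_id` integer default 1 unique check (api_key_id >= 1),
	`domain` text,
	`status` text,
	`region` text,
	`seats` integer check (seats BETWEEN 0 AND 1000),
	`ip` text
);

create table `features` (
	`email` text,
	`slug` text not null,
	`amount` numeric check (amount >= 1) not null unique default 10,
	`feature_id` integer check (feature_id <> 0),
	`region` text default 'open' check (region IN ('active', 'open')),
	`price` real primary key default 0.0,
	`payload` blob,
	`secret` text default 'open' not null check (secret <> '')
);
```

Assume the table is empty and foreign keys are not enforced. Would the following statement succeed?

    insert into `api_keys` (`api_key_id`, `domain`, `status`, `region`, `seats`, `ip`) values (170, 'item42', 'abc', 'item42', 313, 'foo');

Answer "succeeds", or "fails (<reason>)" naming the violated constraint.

api_keys has no NOT NULL or PRIMARY KEY columns.
CHECK constraints: 170 satisfies (api_key_id >= 1); 313 satisfies (seats BETWEEN 0 AND 1000).
No constraint is violated.

succeeds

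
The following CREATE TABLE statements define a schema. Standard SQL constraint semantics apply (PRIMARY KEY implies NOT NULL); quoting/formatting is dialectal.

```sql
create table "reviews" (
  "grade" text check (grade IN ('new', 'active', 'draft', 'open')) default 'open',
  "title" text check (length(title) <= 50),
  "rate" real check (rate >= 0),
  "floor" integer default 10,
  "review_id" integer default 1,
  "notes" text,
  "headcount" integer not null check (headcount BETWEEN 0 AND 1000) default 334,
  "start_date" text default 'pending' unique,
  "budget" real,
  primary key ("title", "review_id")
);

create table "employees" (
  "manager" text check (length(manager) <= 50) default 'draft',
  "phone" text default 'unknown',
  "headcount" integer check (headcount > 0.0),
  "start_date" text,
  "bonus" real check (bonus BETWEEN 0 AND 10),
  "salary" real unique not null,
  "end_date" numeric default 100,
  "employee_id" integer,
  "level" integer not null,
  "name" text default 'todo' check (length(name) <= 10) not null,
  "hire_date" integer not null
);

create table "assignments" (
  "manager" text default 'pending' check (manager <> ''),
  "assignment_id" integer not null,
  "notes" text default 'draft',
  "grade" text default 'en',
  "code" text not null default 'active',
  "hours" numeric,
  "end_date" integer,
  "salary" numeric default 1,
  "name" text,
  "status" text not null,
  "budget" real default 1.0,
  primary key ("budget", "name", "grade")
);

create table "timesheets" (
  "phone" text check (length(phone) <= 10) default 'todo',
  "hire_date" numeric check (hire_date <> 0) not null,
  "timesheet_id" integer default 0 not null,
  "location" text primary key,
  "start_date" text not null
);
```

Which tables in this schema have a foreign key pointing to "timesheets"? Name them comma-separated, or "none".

none

No REFERENCES clause anywhere in the schema names timesheets.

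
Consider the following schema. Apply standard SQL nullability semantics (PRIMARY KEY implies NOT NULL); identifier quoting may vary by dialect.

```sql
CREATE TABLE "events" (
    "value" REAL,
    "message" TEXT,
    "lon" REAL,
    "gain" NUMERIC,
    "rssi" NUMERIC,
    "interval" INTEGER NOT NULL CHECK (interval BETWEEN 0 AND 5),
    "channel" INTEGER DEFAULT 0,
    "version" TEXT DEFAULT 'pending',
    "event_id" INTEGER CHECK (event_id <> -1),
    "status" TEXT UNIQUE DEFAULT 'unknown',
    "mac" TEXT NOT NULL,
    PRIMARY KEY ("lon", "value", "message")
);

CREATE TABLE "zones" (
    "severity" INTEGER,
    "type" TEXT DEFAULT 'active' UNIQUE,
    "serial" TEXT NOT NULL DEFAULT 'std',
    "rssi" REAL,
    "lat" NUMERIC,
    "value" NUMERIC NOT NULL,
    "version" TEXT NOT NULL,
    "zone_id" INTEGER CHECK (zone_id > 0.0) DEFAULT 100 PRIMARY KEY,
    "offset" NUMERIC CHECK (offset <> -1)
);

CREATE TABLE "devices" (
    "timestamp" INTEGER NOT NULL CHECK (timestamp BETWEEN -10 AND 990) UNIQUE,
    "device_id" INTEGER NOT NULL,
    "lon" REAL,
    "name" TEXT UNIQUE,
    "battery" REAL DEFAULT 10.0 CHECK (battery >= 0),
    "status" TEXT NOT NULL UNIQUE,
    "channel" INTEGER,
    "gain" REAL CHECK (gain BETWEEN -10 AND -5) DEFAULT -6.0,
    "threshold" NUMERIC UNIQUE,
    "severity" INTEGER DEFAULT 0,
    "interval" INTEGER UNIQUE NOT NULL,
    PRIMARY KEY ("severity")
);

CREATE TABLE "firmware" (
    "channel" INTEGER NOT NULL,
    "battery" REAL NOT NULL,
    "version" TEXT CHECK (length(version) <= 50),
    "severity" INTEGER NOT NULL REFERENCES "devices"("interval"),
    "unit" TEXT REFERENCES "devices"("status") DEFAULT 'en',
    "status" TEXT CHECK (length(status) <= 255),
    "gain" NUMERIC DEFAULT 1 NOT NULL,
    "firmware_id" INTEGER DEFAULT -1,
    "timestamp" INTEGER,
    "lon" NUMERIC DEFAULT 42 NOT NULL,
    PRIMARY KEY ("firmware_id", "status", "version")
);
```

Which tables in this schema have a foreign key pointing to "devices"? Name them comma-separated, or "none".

firmware

- firmware.severity references devices(interval).
- firmware.unit references devices(status).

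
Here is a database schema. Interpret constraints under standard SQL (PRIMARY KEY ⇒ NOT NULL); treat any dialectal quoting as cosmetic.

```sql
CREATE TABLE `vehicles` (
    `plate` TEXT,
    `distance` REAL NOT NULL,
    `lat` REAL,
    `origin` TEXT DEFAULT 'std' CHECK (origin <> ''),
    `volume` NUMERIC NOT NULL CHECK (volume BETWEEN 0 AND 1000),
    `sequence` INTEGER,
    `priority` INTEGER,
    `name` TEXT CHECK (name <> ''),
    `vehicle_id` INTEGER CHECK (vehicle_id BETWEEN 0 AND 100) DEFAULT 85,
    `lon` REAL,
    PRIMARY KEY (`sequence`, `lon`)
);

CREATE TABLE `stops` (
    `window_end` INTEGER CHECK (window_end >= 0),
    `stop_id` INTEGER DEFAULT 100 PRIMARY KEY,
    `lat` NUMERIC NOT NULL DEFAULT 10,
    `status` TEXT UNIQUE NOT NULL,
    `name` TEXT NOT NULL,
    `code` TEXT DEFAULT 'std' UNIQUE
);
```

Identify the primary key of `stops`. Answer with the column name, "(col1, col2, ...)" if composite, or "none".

stop_id

stop_id is declared PRIMARY KEY inline on the column.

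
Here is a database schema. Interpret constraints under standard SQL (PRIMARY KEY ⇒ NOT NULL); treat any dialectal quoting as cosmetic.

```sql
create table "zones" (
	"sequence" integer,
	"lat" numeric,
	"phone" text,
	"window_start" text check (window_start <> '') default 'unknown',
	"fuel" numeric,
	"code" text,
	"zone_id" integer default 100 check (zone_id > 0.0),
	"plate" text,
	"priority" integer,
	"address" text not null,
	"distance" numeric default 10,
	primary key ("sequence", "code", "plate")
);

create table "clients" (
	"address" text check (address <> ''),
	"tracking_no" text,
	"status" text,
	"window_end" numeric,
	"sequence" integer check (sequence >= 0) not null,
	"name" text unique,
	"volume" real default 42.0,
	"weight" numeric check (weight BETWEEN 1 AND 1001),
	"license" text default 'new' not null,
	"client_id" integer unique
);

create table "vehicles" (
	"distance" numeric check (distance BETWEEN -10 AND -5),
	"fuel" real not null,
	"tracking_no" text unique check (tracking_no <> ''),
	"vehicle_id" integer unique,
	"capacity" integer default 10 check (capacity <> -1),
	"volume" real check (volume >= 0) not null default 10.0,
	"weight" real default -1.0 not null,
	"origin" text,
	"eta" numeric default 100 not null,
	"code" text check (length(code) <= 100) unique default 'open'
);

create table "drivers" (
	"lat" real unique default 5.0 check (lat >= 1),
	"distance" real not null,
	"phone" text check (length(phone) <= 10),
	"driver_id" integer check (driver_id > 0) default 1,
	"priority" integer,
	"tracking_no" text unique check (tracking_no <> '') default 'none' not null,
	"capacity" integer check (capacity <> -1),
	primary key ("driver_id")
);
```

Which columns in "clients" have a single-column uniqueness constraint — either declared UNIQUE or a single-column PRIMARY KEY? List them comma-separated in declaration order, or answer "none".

- address: no UNIQUE or single-column PK constraint.
- tracking_no: no UNIQUE or single-column PK constraint.
- status: no UNIQUE or single-column PK constraint.
- window_end: no UNIQUE or single-column PK constraint.
- sequence: no UNIQUE or single-column PK constraint.
- name: declared UNIQUE → unique.
- volume: no UNIQUE or single-column PK constraint.
- weight: no UNIQUE or single-column PK constraint.
- license: no UNIQUE or single-column PK constraint.
- client_id: declared UNIQUE → unique.

name, client_id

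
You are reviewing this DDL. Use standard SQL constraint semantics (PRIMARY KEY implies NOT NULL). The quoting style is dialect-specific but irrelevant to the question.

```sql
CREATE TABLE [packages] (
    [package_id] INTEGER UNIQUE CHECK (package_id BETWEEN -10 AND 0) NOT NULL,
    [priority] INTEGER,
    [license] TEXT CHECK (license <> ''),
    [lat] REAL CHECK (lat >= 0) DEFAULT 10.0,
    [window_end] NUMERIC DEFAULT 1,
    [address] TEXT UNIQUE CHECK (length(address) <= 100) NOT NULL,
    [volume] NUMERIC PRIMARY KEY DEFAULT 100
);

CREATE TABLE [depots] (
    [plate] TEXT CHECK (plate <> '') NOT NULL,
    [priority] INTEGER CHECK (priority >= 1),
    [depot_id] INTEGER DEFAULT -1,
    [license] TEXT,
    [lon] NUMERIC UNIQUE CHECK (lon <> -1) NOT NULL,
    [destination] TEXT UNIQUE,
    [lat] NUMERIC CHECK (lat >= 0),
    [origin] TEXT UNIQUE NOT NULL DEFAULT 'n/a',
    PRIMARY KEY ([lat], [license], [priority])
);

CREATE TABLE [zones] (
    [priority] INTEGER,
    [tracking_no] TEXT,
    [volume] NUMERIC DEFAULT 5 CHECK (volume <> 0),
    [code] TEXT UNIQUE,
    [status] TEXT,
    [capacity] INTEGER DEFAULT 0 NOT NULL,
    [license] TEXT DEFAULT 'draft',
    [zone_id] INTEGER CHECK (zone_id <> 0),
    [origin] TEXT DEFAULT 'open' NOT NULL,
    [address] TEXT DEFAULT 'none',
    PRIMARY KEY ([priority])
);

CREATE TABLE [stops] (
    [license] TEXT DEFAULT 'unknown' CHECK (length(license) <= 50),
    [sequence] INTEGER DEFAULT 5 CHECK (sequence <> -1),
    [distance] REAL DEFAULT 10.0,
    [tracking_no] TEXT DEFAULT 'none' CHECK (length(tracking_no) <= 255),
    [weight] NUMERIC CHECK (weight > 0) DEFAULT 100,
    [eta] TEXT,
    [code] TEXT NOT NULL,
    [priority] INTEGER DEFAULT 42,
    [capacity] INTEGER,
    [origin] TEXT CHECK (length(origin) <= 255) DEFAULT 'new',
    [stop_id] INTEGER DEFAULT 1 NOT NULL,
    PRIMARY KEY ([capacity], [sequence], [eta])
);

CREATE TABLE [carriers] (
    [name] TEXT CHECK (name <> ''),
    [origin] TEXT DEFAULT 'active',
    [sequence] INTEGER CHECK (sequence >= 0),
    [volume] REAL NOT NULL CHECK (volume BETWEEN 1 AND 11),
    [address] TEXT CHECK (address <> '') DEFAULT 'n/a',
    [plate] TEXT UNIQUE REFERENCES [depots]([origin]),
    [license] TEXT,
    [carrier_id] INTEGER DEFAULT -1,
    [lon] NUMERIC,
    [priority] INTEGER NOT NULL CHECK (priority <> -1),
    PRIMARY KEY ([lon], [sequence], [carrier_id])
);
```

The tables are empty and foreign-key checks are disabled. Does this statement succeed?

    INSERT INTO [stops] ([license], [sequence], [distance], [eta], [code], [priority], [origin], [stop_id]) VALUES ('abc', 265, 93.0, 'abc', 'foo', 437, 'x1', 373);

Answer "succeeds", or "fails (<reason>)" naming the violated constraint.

fails (NOT NULL on capacity)

capacity is omitted from the column list and has no DEFAULT, so it would receive NULL.
But capacity is part of the PRIMARY KEY (implied NOT NULL).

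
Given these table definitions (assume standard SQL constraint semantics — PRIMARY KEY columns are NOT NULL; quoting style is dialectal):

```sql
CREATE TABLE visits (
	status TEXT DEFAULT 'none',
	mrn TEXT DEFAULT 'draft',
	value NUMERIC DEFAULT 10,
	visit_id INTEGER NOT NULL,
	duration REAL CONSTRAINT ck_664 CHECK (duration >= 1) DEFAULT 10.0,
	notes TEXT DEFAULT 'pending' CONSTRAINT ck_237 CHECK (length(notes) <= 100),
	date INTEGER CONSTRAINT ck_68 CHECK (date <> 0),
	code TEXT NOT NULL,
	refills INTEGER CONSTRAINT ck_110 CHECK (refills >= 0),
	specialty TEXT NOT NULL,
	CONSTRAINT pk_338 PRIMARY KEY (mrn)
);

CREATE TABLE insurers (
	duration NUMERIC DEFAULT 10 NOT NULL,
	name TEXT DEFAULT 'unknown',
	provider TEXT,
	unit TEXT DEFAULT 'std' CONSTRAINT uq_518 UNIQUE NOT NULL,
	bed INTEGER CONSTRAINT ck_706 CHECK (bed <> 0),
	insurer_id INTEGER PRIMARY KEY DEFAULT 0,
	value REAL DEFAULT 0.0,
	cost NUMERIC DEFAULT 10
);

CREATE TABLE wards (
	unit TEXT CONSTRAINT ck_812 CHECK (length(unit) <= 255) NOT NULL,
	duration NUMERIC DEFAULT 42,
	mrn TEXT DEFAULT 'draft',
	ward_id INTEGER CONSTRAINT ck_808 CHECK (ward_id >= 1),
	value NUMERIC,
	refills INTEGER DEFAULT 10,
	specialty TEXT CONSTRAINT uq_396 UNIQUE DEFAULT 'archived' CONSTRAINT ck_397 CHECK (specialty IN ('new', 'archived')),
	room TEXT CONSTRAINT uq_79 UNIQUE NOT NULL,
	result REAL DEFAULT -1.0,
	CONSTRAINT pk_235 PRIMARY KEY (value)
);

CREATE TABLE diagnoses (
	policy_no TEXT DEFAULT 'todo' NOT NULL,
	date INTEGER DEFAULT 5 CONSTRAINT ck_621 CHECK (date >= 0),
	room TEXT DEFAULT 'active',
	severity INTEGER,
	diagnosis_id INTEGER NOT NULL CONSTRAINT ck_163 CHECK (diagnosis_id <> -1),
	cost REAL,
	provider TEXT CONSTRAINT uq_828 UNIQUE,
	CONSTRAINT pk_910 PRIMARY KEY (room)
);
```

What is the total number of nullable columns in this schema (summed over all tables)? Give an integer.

21

visits: 6 nullable (status, value, duration, notes, date, refills — PK (mrn) and explicit NOT NULL columns excluded).
insurers: 5 nullable (name, provider, bed, value, cost — PK (insurer_id) and explicit NOT NULL columns excluded).
wards: 6 nullable (duration, mrn, ward_id, refills, specialty, result — PK (value) and explicit NOT NULL columns excluded).
diagnoses: 4 nullable (date, severity, cost, provider — PK (room) and explicit NOT NULL columns excluded).
Total: 6 + 5 + 6 + 4 = 21.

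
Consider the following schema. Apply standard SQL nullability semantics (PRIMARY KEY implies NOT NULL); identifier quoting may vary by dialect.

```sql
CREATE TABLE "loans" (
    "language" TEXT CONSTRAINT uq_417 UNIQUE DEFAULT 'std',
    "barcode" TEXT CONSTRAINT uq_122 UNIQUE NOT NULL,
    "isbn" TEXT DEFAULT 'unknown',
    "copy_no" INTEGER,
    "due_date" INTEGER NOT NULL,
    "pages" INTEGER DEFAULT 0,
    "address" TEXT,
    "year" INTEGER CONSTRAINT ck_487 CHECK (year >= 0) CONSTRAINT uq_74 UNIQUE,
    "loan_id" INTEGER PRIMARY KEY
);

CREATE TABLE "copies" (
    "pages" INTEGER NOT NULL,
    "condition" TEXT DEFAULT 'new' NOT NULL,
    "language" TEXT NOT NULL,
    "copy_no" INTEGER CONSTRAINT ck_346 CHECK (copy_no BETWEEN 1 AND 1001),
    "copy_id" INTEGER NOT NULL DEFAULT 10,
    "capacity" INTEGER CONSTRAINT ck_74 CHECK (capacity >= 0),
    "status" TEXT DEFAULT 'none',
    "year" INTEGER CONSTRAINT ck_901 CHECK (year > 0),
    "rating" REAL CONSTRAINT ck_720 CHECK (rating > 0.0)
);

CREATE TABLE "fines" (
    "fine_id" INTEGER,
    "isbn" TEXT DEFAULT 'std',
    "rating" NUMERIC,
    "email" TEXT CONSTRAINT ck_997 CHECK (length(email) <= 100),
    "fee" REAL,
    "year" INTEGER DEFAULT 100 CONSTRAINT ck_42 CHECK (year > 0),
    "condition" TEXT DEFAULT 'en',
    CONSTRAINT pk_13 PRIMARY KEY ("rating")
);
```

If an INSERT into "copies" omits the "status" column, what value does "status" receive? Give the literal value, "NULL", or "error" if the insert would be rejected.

'none'

status has an explicit DEFAULT 'none'.
When the column is omitted from an INSERT, that default is used.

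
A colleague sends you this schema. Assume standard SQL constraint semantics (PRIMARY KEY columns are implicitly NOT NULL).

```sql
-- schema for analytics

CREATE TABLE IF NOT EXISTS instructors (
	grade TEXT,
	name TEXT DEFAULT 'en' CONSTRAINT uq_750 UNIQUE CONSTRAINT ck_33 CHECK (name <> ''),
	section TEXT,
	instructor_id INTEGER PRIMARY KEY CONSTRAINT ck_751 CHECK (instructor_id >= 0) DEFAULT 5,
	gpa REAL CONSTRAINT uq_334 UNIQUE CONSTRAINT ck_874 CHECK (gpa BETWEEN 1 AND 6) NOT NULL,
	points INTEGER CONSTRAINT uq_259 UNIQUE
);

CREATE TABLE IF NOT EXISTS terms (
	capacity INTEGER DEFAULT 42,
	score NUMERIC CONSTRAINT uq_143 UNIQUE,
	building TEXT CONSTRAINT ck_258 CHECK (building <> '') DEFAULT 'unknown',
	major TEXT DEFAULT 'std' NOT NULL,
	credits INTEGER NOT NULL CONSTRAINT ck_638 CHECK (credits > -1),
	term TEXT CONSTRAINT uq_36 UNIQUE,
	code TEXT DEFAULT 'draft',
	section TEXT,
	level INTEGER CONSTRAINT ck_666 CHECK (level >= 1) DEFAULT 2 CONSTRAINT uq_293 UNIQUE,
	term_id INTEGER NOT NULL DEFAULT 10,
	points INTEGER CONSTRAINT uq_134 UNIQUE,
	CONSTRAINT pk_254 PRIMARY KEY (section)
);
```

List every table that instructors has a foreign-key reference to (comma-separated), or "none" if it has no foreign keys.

No column in instructors has a REFERENCES clause.

none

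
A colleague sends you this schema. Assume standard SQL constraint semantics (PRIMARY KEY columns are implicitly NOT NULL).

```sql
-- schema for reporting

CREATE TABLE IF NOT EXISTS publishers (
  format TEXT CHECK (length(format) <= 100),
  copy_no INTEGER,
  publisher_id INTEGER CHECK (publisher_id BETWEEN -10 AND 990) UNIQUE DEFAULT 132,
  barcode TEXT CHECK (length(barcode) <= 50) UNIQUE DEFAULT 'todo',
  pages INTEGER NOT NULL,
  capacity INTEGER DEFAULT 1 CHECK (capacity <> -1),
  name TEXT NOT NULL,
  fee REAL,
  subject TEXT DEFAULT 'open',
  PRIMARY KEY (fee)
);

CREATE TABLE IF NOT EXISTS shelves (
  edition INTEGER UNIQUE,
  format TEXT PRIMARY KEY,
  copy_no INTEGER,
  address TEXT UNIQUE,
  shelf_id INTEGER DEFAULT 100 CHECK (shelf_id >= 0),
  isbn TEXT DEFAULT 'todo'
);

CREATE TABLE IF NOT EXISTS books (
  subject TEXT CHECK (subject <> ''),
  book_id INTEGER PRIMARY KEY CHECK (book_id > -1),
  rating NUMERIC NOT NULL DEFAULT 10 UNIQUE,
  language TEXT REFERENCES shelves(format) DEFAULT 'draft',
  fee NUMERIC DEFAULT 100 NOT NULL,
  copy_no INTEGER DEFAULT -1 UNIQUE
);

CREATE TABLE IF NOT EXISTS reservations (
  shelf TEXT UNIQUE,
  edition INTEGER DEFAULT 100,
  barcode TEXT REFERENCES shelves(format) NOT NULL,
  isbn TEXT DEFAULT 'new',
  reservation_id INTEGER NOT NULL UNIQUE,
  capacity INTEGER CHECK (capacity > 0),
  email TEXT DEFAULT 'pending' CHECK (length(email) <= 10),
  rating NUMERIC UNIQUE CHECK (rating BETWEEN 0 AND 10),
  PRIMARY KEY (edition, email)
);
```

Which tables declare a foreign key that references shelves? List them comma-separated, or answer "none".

books, reservations

- books.language references shelves(format).
- reservations.barcode references shelves(format).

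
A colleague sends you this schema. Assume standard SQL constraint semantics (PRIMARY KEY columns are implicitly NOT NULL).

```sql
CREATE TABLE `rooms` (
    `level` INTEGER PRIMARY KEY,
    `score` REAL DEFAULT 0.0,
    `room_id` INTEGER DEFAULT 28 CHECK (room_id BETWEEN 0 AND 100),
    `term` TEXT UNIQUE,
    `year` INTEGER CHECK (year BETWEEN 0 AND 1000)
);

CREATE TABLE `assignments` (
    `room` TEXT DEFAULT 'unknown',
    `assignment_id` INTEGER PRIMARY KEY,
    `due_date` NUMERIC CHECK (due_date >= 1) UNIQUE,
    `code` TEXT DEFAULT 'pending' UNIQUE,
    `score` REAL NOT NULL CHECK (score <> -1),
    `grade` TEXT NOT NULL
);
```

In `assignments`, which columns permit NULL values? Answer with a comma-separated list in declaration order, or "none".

room, due_date, code

- room: DEFAULT only fills an omitted column; an explicit NULL is still allowed → nullable.
- assignment_id: part of the PRIMARY KEY, which implies NOT NULL → not nullable.
- due_date: CHECK does not forbid NULL (a CHECK constraint passes when its expression is NULL) → nullable.
- code: UNIQUE does not imply NOT NULL → nullable.
- score: declared NOT NULL → not nullable.
- grade: declared NOT NULL → not nullable.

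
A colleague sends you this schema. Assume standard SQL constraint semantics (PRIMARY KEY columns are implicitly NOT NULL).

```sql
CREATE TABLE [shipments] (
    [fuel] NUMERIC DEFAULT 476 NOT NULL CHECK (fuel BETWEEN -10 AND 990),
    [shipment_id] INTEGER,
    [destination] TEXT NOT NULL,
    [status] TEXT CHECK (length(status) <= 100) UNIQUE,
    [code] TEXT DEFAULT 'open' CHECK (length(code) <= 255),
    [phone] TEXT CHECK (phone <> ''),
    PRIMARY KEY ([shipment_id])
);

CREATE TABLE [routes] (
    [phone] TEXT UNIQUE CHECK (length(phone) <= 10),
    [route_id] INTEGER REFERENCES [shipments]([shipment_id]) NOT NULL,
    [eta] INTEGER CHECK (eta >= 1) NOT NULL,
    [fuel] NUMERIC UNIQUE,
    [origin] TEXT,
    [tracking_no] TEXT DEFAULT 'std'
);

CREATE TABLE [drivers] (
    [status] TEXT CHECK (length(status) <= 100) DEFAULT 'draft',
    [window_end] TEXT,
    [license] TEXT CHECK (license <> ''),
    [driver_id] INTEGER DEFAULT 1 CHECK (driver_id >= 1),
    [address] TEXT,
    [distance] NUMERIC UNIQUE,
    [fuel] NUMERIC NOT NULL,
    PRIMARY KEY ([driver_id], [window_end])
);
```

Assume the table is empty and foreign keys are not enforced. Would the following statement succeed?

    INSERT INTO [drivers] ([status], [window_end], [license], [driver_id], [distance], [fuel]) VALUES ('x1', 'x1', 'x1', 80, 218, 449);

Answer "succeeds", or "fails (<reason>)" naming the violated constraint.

succeeds

NOT NULL columns: driver_id is supplied; fuel is supplied; window_end is supplied.
CHECK constraints: 'x1' satisfies (length(status) <= 100); 'x1' satisfies (license <> ''); 80 satisfies (driver_id >= 1).
No constraint is violated.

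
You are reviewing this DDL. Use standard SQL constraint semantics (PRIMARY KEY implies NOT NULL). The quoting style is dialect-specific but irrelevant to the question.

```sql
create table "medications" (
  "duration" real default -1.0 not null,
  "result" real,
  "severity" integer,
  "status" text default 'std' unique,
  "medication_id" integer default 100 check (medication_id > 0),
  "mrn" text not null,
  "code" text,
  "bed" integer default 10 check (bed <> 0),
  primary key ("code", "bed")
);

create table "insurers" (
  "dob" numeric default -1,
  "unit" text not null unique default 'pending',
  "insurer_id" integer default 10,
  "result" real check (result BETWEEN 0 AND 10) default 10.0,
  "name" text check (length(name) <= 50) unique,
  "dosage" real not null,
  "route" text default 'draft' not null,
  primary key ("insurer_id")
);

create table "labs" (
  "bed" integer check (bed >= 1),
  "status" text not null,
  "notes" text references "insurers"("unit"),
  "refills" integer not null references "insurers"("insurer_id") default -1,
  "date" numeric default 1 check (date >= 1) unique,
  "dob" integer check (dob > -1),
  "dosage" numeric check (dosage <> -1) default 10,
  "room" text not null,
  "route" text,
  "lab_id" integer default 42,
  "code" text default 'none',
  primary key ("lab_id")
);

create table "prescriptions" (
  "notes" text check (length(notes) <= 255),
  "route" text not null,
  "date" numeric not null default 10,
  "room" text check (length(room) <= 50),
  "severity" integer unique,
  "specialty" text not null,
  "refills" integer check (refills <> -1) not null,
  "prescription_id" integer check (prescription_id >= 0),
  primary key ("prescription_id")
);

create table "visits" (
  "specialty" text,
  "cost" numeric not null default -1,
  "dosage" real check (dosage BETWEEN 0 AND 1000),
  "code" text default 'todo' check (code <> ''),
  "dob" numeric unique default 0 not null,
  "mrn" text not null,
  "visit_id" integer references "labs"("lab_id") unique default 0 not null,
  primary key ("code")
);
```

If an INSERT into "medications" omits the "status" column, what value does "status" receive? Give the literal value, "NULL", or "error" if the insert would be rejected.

status has an explicit DEFAULT 'std'.
When the column is omitted from an INSERT, that default is used.

'std'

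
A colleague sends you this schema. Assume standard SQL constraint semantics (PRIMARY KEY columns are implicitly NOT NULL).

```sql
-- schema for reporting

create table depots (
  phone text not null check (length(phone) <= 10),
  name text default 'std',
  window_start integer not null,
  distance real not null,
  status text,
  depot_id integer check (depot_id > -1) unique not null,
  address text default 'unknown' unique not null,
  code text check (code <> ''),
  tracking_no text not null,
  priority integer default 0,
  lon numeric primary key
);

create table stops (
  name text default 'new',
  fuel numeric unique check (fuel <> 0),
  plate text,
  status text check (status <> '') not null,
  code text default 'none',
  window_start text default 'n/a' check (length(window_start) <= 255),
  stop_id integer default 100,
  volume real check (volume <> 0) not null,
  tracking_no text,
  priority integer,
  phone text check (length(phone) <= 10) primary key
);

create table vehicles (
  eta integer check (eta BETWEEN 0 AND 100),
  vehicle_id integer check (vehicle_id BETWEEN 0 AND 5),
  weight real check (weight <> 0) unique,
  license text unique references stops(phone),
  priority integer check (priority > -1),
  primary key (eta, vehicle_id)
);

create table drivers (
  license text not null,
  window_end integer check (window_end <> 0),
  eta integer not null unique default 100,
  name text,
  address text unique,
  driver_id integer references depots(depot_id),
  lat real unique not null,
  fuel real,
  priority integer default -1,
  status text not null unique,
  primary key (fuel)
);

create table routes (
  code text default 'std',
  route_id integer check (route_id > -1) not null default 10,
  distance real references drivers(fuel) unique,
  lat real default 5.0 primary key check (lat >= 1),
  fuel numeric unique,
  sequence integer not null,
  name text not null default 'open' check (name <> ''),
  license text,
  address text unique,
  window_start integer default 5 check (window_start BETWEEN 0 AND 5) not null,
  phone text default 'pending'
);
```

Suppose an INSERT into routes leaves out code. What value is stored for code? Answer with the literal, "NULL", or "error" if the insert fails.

'std'

code has an explicit DEFAULT 'std'.
When the column is omitted from an INSERT, that default is used.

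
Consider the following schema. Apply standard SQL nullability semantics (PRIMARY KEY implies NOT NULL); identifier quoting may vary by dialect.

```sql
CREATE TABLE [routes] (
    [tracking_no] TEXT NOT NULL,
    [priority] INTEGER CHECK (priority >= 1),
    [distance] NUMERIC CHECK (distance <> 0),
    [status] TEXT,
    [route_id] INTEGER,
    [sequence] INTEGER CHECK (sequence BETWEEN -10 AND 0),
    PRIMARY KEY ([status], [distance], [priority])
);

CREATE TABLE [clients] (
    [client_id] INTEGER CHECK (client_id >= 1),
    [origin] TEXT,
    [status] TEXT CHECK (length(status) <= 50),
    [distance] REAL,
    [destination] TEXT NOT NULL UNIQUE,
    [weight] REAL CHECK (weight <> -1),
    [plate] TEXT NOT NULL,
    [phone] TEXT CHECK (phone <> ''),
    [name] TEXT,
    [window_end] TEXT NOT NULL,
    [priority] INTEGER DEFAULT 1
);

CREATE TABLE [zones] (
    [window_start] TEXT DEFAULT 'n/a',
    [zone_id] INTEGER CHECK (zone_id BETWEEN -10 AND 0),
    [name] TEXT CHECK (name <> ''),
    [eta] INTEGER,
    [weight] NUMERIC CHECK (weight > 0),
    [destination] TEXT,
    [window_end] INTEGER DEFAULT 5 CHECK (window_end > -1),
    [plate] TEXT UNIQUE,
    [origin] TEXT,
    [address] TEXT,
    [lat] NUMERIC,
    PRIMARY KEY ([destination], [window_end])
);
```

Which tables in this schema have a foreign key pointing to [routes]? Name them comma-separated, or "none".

No REFERENCES clause anywhere in the schema names routes.

none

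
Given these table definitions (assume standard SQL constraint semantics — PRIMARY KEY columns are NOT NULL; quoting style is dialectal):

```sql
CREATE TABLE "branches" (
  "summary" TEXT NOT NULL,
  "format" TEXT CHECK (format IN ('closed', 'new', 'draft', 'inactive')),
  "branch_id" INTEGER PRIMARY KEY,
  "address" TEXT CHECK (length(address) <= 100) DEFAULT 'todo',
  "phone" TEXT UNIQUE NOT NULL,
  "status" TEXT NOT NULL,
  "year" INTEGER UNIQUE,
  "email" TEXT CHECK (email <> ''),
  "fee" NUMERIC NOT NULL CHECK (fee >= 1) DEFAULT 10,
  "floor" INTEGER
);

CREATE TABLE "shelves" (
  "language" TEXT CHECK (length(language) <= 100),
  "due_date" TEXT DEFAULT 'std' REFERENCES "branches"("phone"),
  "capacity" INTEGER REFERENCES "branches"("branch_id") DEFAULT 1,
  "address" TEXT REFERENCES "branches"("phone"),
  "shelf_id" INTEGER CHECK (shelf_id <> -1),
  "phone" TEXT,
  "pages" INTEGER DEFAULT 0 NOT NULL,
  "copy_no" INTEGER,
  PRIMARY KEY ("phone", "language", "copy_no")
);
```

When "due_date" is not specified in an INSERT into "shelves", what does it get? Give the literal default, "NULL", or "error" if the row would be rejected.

due_date has an explicit DEFAULT 'std'.
When the column is omitted from an INSERT, that default is used.

'std'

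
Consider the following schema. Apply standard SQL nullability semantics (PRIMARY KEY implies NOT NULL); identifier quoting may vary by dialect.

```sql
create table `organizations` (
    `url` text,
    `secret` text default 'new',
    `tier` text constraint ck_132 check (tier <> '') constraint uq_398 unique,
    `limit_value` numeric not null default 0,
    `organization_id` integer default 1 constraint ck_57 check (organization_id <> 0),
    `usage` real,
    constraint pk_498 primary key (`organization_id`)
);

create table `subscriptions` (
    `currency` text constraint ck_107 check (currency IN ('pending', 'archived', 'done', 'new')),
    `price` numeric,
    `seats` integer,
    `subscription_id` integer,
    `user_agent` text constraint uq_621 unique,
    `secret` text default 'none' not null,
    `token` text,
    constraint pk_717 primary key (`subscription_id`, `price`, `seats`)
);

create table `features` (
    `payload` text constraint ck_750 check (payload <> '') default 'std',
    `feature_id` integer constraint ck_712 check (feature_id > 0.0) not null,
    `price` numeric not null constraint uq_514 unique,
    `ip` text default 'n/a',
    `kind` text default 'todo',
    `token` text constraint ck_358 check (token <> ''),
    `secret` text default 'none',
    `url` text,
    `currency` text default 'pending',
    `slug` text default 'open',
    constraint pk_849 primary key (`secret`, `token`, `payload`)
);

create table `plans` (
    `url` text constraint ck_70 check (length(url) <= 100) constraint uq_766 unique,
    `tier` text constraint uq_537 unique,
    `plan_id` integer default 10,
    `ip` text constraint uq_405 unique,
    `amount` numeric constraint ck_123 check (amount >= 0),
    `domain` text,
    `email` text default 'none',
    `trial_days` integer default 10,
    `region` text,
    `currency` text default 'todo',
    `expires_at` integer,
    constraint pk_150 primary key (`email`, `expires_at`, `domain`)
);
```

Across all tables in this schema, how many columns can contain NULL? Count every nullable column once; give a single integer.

organizations: 4 nullable (url, secret, tier, usage — PK (organization_id) and explicit NOT NULL columns excluded).
subscriptions: 3 nullable (currency, user_agent, token — PK (subscription_id, price, seats) and explicit NOT NULL columns excluded).
features: 5 nullable (ip, kind, url, currency, slug — PK (secret, token, payload) and explicit NOT NULL columns excluded).
plans: 8 nullable (url, tier, plan_id, ip, amount, trial_days, region, currency — PK (email, expires_at, domain) and explicit NOT NULL columns excluded).
Total: 4 + 3 + 5 + 8 = 20.

20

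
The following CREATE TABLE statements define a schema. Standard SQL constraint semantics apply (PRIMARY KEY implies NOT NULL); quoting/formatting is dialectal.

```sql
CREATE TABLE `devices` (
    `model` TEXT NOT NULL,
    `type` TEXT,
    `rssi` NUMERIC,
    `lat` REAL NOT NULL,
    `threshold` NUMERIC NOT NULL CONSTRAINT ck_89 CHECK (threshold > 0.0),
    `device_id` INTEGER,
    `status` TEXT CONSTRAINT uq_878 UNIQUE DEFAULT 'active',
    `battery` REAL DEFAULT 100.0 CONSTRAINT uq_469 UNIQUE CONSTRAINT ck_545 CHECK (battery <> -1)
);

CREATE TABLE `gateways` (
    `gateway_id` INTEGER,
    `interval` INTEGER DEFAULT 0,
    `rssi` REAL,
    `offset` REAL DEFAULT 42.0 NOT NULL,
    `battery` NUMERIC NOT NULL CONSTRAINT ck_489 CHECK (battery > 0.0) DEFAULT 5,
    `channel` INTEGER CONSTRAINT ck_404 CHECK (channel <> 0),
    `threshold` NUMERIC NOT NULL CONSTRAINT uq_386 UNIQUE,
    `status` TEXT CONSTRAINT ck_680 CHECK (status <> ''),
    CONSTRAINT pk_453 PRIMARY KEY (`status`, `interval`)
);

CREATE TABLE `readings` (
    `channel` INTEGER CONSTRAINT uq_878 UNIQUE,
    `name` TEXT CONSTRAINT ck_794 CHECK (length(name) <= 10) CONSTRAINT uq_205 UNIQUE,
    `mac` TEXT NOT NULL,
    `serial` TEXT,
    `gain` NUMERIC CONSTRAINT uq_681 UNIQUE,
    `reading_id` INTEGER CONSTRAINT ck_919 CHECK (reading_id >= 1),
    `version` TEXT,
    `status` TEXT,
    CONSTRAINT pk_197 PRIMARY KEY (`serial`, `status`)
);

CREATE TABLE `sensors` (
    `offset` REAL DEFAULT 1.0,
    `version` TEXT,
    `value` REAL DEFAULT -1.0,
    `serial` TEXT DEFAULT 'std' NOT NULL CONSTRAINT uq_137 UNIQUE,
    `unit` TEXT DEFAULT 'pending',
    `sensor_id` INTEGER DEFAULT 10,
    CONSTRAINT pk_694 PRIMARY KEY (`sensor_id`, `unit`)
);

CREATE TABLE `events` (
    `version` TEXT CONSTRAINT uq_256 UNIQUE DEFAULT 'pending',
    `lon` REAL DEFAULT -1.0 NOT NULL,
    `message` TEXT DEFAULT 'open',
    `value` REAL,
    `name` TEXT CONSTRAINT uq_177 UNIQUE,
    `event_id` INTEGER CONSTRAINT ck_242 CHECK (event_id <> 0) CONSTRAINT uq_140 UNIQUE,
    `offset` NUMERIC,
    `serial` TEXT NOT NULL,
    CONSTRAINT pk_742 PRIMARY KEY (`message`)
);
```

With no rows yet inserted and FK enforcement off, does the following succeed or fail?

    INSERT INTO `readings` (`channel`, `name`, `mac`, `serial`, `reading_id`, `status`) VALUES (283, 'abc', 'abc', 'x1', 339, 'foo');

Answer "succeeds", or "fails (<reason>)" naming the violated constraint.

succeeds

NOT NULL columns: mac is supplied; serial is supplied; status is supplied.
CHECK constraints: 'abc' satisfies (length(name) <= 10); 339 satisfies (reading_id >= 1).
No constraint is violated.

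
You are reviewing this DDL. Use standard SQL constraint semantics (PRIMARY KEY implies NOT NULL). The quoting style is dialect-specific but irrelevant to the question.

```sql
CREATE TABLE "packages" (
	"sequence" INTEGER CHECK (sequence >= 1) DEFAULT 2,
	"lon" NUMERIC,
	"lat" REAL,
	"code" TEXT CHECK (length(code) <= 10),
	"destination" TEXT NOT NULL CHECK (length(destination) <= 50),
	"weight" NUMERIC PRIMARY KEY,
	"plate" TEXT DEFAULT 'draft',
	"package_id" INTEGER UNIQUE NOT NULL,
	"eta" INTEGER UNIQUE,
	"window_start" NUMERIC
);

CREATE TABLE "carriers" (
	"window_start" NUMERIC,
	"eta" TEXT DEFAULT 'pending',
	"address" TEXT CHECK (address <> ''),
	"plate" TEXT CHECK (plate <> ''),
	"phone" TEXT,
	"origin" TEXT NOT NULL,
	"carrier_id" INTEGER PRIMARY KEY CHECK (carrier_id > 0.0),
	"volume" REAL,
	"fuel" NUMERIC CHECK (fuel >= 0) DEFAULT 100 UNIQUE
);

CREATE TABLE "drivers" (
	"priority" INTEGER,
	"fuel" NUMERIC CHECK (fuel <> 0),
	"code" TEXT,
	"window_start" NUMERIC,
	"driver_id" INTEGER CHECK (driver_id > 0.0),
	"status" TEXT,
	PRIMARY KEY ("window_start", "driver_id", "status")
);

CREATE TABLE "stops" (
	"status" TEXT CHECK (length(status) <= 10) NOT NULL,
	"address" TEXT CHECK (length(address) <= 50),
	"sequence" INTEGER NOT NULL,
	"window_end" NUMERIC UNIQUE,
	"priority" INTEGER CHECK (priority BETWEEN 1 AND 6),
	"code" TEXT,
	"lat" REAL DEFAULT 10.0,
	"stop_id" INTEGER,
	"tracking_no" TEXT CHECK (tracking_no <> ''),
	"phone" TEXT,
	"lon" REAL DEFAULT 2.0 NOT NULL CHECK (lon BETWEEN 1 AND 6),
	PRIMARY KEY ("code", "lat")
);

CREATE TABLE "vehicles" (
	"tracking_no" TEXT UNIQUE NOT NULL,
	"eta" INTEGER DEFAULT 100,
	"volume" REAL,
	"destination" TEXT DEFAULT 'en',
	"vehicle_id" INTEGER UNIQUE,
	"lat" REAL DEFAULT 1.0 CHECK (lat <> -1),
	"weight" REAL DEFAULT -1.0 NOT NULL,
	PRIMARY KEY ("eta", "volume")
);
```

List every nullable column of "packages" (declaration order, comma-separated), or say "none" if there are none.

- sequence: CHECK does not forbid NULL (a CHECK constraint passes when its expression is NULL) → nullable.
- lon: no NOT NULL constraint applies → nullable.
- lat: no NOT NULL constraint applies → nullable.
- code: CHECK does not forbid NULL (a CHECK constraint passes when its expression is NULL) → nullable.
- destination: declared NOT NULL → not nullable.
- weight: part of the PRIMARY KEY, which implies NOT NULL → not nullable.
- plate: DEFAULT only fills an omitted column; an explicit NULL is still allowed → nullable.
- package_id: declared NOT NULL → not nullable.
- eta: UNIQUE does not imply NOT NULL → nullable.
- window_start: no NOT NULL constraint applies → nullable.

sequence, lon, lat, code, plate, eta, window_start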